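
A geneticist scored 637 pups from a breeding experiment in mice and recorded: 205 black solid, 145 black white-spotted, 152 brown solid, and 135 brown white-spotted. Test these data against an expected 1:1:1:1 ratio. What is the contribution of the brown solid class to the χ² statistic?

Expected counts for N = 637 under a 1:1:1:1 ratio (total parts = 4):
  black solid: 637 × 1/4 = 159.25
  black white-spotted: 637 × 1/4 = 159.25
  brown solid: 637 × 1/4 = 159.25
  brown white-spotted: 637 × 1/4 = 159.25
Contribution of brown solid: (152 − 159.25)² / 159.25 = 0.3301

0.330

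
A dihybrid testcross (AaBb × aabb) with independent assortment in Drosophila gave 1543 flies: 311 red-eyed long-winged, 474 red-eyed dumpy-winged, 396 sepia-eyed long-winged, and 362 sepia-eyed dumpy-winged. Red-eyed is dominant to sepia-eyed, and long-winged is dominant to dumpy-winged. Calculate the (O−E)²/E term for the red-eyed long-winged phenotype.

A dihybrid testcross with independent assortment gives a 1:1:1:1 ratio.
Expected counts for N = 1543 under a 1:1:1:1 ratio (total parts = 4):
  red-eyed long-winged: 1543 × 1/4 = 385.75
  red-eyed dumpy-winged: 1543 × 1/4 = 385.75
  sepia-eyed long-winged: 1543 × 1/4 = 385.75
  sepia-eyed dumpy-winged: 1543 × 1/4 = 385.75
Contribution of red-eyed long-winged: (311 − 385.75)² / 385.75 = 14.4849

14.485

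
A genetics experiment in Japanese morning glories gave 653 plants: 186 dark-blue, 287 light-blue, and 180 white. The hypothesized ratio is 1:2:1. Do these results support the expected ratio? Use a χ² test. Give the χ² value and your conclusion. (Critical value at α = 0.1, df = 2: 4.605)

Expected counts for N = 653 under a 1:2:1 ratio (total parts = 4):
  dark-blue: 653 × 1/4 = 163.25
  light-blue: 653 × 2/4 = 326.5
  white: 653 × 1/4 = 163.25
χ² = Σ (O − E)² / E
  dark-blue: (186 − 163.25)² / 163.25 = 3.1704
  light-blue: (287 − 326.5)² / 326.5 = 4.7787
  white: (180 − 163.25)² / 163.25 = 1.7186
χ² = 3.1704 + 4.7787 + 1.7186 = 9.6677 ≈ 9.668
Degrees of freedom = 3 − 1 = 2; critical value at α = 0.1 is 4.605.
Since 9.668 > 4.605, we reject the null hypothesis — the data do not fit the 1:2:1 ratio.

9.668; not consistent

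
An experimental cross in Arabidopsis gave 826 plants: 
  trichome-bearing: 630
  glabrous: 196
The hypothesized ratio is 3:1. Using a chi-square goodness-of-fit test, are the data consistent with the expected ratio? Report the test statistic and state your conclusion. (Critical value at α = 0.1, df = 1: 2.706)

Total ratio parts = 4. Expected numbers out of 826:
  trichome-bearing: 826 × 3/4 = 619.5
  glabrous: 826 × 1/4 = 206.5
χ² = Σ (O − E)² / E
  trichome-bearing: (630 − 619.5)² / 619.5 = 0.1780
  glabrous: (196 − 206.5)² / 206.5 = 0.5339
χ² = 0.1780 + 0.5339 = 0.7119 ≈ 0.712
Degrees of freedom = 2 − 1 = 1; critical value at α = 0.1 is 2.706.
Since 0.712 < 2.706, we fail to reject the null hypothesis — the data are consistent with the 3:1 ratio.

0.712; consistent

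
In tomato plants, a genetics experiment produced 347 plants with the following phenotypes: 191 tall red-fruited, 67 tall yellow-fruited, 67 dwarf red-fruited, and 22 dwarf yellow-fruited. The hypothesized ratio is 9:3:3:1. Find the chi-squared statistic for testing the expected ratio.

0.210

Expected counts for N = 347 under a 9:3:3:1 ratio (total parts = 16):
  tall red-fruited: 347 × 9/16 = 195.1875
  tall yellow-fruited: 347 × 3/16 = 65.0625
  dwarf red-fruited: 347 × 3/16 = 65.0625
  dwarf yellow-fruited: 347 × 1/16 = 21.6875
χ² = Σ (O − E)² / E
  tall red-fruited: (191 − 195.1875)² / 195.1875 = 0.0898
  tall yellow-fruited: (67 − 65.0625)² / 65.0625 = 0.0577
  dwarf red-fruited: (67 − 65.0625)² / 65.0625 = 0.0577
  dwarf yellow-fruited: (22 − 21.6875)² / 21.6875 = 0.0045
χ² = 0.0898 + 0.0577 + 0.0577 + 0.0045 = 0.2097 ≈ 0.210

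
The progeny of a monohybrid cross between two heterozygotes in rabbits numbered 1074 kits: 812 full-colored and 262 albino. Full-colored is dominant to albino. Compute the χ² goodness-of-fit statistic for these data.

0.210

For a monohybrid cross between heterozygotes with complete dominance, the expected phenotypic ratio is 3:1.
Total ratio parts = 4. Expected numbers out of 1074:
  full-colored: 1074 × 3/4 = 805.5
  albino: 1074 × 1/4 = 268.5
χ² = Σ (O − E)² / E
  full-colored: (812 − 805.5)² / 805.5 = 0.0525
  albino: (262 − 268.5)² / 268.5 = 0.1574
χ² = 0.0525 + 0.1574 = 0.2099 ≈ 0.210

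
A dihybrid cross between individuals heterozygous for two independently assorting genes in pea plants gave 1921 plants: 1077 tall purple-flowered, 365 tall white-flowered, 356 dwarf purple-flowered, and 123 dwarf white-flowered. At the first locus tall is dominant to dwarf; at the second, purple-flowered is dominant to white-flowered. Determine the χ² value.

0.197

A dihybrid F₂ with independent assortment and complete dominance at both loci gives a 9:3:3:1 phenotypic ratio.
The 9:3:3:1 ratio has 16 parts, so with N = 1921 the expected counts are:
  tall purple-flowered: 1921 × 9/16 = 1080.5625
  tall white-flowered: 1921 × 3/16 = 360.1875
  dwarf purple-flowered: 1921 × 3/16 = 360.1875
  dwarf white-flowered: 1921 × 1/16 = 120.0625
χ² = Σ (O − E)² / E
  tall purple-flowered: (1077 − 1080.5625)² / 1080.5625 = 0.0117
  tall white-flowered: (365 − 360.1875)² / 360.1875 = 0.0643
  dwarf purple-flowered: (356 − 360.1875)² / 360.1875 = 0.0487
  dwarf white-flowered: (123 − 120.0625)² / 120.0625 = 0.0719
χ² = 0.0117 + 0.0643 + 0.0487 + 0.0719 = 0.1966 ≈ 0.197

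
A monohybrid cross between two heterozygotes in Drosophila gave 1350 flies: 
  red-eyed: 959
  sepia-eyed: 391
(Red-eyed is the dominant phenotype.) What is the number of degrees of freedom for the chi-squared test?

For a monohybrid cross between heterozygotes with complete dominance, the expected phenotypic ratio is 3:1.
A goodness-of-fit test with 2 phenotype classes has df = 2 − 1 = 1.

1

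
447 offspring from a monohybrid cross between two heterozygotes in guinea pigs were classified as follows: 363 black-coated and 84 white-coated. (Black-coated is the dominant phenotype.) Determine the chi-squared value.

For a monohybrid cross between heterozygotes with complete dominance, the expected phenotypic ratio is 3:1.
Under the 3:1 hypothesis (Σ ratio = 4, N = 447):
  black-coated: 447 × 3/4 = 335.25
  white-coated: 447 × 1/4 = 111.75
χ² = Σ (O − E)² / E
  black-coated: (363 − 335.25)² / 335.25 = 2.2970
  white-coated: (84 − 111.75)² / 111.75 = 6.8909
χ² = 2.2970 + 6.8909 = 9.1879 ≈ 9.188

9.188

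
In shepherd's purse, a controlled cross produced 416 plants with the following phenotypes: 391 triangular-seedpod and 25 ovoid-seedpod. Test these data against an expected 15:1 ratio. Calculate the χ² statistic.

Expected counts for N = 416 under a 15:1 ratio (total parts = 16):
  triangular-seedpod: 416 × 15/16 = 390
  ovoid-seedpod: 416 × 1/16 = 26
χ² = Σ (O − E)² / E
  triangular-seedpod: (391 − 390)² / 390 = 0.0026
  ovoid-seedpod: (25 − 26)² / 26 = 0.0385
χ² = 0.0026 + 0.0385 = 0.0411 ≈ 0.041

0.041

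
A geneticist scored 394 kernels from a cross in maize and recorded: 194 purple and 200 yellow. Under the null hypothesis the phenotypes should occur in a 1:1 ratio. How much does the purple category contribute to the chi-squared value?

0.046

Total ratio parts = 2. Expected numbers out of 394:
  purple: 394 × 1/2 = 197
  yellow: 394 × 1/2 = 197
Contribution of purple: (194 − 197)² / 197 = 0.0457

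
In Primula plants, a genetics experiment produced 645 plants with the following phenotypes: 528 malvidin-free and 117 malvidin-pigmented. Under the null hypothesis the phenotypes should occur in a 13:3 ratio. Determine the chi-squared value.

0.158

Under the 13:3 hypothesis (Σ ratio = 16, N = 645):
  malvidin-free: 645 × 13/16 = 524.0625
  malvidin-pigmented: 645 × 3/16 = 120.9375
χ² = Σ (O − E)² / E
  malvidin-free: (528 − 524.0625)² / 524.0625 = 0.0296
  malvidin-pigmented: (117 − 120.9375)² / 120.9375 = 0.1282
χ² = 0.0296 + 0.1282 = 0.1578 ≈ 0.158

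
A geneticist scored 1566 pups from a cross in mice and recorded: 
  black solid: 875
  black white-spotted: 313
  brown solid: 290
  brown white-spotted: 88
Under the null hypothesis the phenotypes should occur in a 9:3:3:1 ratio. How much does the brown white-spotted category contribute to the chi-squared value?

0.996

Expected counts for N = 1566 under a 9:3:3:1 ratio (total parts = 16):
  black solid: 1566 × 9/16 = 880.875
  black white-spotted: 1566 × 3/16 = 293.625
  brown solid: 1566 × 3/16 = 293.625
  brown white-spotted: 1566 × 1/16 = 97.875
Contribution of brown white-spotted: (88 − 97.875)² / 97.875 = 0.9963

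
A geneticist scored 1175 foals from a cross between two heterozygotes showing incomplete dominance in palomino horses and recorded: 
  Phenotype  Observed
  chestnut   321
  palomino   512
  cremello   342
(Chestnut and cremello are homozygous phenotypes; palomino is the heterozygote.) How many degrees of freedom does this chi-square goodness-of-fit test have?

2

With incomplete dominance, a heterozygote × heterozygote cross gives a 1:2:1 phenotypic ratio.
A goodness-of-fit test with 3 phenotype classes has df = 3 − 1 = 2.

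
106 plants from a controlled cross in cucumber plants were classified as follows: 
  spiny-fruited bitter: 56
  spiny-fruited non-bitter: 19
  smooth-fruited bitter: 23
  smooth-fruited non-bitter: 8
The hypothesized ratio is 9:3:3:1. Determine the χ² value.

The 9:3:3:1 ratio has 16 parts, so with N = 106 the expected counts are:
  spiny-fruited bitter: 106 × 9/16 = 59.625
  spiny-fruited non-bitter: 106 × 3/16 = 19.875
  smooth-fruited bitter: 106 × 3/16 = 19.875
  smooth-fruited non-bitter: 106 × 1/16 = 6.625
χ² = Σ (O − E)² / E
  spiny-fruited bitter: (56 − 59.625)² / 59.625 = 0.2204
  spiny-fruited non-bitter: (19 − 19.875)² / 19.875 = 0.0385
  smooth-fruited bitter: (23 − 19.875)² / 19.875 = 0.4914
  smooth-fruited non-bitter: (8 − 6.625)² / 6.625 = 0.2854
χ² = 0.2204 + 0.0385 + 0.4914 + 0.2854 = 1.0357 ≈ 1.036

1.036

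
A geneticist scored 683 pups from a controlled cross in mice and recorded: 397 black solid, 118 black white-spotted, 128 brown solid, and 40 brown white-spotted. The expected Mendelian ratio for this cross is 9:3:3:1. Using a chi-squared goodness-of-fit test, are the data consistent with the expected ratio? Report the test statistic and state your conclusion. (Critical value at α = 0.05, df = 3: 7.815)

The 9:3:3:1 ratio has 16 parts, so with N = 683 the expected counts are:
  black solid: 683 × 9/16 = 384.1875
  black white-spotted: 683 × 3/16 = 128.0625
  brown solid: 683 × 3/16 = 128.0625
  brown white-spotted: 683 × 1/16 = 42.6875
χ² = Σ (O − E)² / E
  black solid: (397 − 384.1875)² / 384.1875 = 0.4273
  black white-spotted: (118 − 128.0625)² / 128.0625 = 0.7907
  brown solid: (128 − 128.0625)² / 128.0625 = 0.0000
  brown white-spotted: (40 − 42.6875)² / 42.6875 = 0.1692
χ² = 0.4273 + 0.7907 + 0.0000 + 0.1692 = 1.3872 ≈ 1.387
Degrees of freedom = 4 − 1 = 3; critical value at α = 0.05 is 7.815.
Since 1.387 < 7.815, we fail to reject the null hypothesis — the data are consistent with the 9:3:3:1 ratio.

1.387; consistent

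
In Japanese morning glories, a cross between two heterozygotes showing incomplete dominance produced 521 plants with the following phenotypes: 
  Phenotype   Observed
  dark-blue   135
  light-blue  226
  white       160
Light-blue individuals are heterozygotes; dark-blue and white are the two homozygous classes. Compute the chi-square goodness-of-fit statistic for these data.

With incomplete dominance, a heterozygote × heterozygote cross gives a 1:2:1 phenotypic ratio.
The 1:2:1 ratio has 4 parts, so with N = 521 the expected counts are:
  dark-blue: 521 × 1/4 = 130.25
  light-blue: 521 × 2/4 = 260.5
  white: 521 × 1/4 = 130.25
χ² = Σ (O − E)² / E
  dark-blue: (135 − 130.25)² / 130.25 = 0.1732
  light-blue: (226 − 260.5)² / 260.5 = 4.5691
  white: (160 − 130.25)² / 130.25 = 6.7951
χ² = 0.1732 + 4.5691 + 6.7951 = 11.5374 ≈ 11.537

11.537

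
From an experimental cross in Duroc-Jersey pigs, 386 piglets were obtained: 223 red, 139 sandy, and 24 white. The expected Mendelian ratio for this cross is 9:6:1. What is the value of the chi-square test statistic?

Expected counts for N = 386 under a 9:6:1 ratio (total parts = 16):
  red: 386 × 9/16 = 217.125
  sandy: 386 × 6/16 = 144.75
  white: 386 × 1/16 = 24.125
χ² = Σ (O − E)² / E
  red: (223 − 217.125)² / 217.125 = 0.1590
  sandy: (139 − 144.75)² / 144.75 = 0.2284
  white: (24 − 24.125)² / 24.125 = 0.0006
χ² = 0.1590 + 0.2284 + 0.0006 = 0.388

0.388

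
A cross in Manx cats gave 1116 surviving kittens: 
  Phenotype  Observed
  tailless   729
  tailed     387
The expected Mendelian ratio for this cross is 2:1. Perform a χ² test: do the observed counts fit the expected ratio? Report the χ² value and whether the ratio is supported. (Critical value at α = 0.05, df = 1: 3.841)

0.907; consistent

Expected counts for N = 1116 under a 2:1 ratio (total parts = 3):
  tailless: 1116 × 2/3 = 744
  tailed: 1116 × 1/3 = 372
χ² = Σ (O − E)² / E
  tailless: (729 − 744)² / 744 = 0.3024
  tailed: (387 − 372)² / 372 = 0.6048
χ² = 0.3024 + 0.6048 = 0.9072 ≈ 0.907
Degrees of freedom = 2 − 1 = 1; critical value at α = 0.05 is 3.841.
Since 0.907 < 3.841, we fail to reject the null hypothesis — the data are consistent with the 2:1 ratio.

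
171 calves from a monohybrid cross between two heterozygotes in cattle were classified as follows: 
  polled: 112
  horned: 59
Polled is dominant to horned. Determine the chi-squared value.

8.236

For a monohybrid cross between heterozygotes with complete dominance, the expected phenotypic ratio is 3:1.
Total ratio parts = 4. Expected numbers out of 171:
  polled: 171 × 3/4 = 128.25
  horned: 171 × 1/4 = 42.75
χ² = Σ (O − E)² / E
  polled: (112 − 128.25)² / 128.25 = 2.0590
  horned: (59 − 42.75)² / 42.75 = 6.1769
χ² = 2.0590 + 6.1769 = 8.2359 ≈ 8.236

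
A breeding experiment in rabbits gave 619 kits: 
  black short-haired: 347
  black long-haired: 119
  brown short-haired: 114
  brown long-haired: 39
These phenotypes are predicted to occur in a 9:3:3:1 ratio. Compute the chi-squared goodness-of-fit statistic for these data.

Expected counts for N = 619 under a 9:3:3:1 ratio (total parts = 16):
  black short-haired: 619 × 9/16 = 348.1875
  black long-haired: 619 × 3/16 = 116.0625
  brown short-haired: 619 × 3/16 = 116.0625
  brown long-haired: 619 × 1/16 = 38.6875
χ² = Σ (O − E)² / E
  black short-haired: (347 − 348.1875)² / 348.1875 = 0.0040
  black long-haired: (119 − 116.0625)² / 116.0625 = 0.0743
  brown short-haired: (114 − 116.0625)² / 116.0625 = 0.0367
  brown long-haired: (39 − 38.6875)² / 38.6875 = 0.0025
χ² = 0.0040 + 0.0743 + 0.0367 + 0.0025 = 0.1175 ≈ 0.118

0.118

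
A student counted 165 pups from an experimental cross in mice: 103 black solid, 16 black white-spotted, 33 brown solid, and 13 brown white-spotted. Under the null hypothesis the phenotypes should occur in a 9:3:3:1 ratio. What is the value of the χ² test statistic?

9.168

Expected counts for N = 165 under a 9:3:3:1 ratio (total parts = 16):
  black solid: 165 × 9/16 = 92.8125
  black white-spotted: 165 × 3/16 = 30.9375
  brown solid: 165 × 3/16 = 30.9375
  brown white-spotted: 165 × 1/16 = 10.3125
χ² = Σ (O − E)² / E
  black solid: (103 − 92.8125)² / 92.8125 = 1.1182
  black white-spotted: (16 − 30.9375)² / 30.9375 = 7.2122
  brown solid: (33 − 30.9375)² / 30.9375 = 0.1375
  brown white-spotted: (13 − 10.3125)² / 10.3125 = 0.7004
χ² = 1.1182 + 7.2122 + 0.1375 + 0.7004 = 9.1683 ≈ 9.168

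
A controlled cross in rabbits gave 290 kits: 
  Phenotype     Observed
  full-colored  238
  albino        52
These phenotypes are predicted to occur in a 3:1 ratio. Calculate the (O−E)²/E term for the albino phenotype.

5.797

Expected counts for N = 290 under a 3:1 ratio (total parts = 4):
  full-colored: 290 × 3/4 = 217.5
  albino: 290 × 1/4 = 72.5
Contribution of albino: (52 − 72.5)² / 72.5 = 5.7966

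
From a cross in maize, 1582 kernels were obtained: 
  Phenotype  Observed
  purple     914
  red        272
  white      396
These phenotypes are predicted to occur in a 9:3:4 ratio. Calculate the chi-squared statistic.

2.699

The 9:3:4 ratio has 16 parts, so with N = 1582 the expected counts are:
  purple: 1582 × 9/16 = 889.875
  red: 1582 × 3/16 = 296.625
  white: 1582 × 4/16 = 395.5
χ² = Σ (O − E)² / E
  purple: (914 − 889.875)² / 889.875 = 0.6540
  red: (272 − 296.625)² / 296.625 = 2.0443
  white: (396 − 395.5)² / 395.5 = 0.0006
χ² = 0.6540 + 2.0443 + 0.0006 = 2.6989 ≈ 2.699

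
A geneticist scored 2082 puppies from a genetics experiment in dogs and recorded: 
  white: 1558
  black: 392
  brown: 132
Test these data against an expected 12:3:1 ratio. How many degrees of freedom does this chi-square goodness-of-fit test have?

2

A goodness-of-fit test with 3 phenotype classes has df = 3 − 1 = 2.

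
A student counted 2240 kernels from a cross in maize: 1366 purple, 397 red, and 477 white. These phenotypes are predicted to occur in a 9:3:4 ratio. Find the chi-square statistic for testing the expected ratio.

22.479

Expected counts for N = 2240 under a 9:3:4 ratio (total parts = 16):
  purple: 2240 × 9/16 = 1260
  red: 2240 × 3/16 = 420
  white: 2240 × 4/16 = 560
χ² = Σ (O − E)² / E
  purple: (1366 − 1260)² / 1260 = 8.9175
  red: (397 − 420)² / 420 = 1.2595
  white: (477 − 560)² / 560 = 12.3018
χ² = 8.9175 + 1.2595 + 12.3018 = 22.4788 ≈ 22.479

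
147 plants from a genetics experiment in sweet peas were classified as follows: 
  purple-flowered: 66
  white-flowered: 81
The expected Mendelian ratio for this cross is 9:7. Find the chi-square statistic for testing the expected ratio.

Under the 9:7 hypothesis (Σ ratio = 16, N = 147):
  purple-flowered: 147 × 9/16 = 82.6875
  white-flowered: 147 × 7/16 = 64.3125
χ² = Σ (O − E)² / E
  purple-flowered: (66 − 82.6875)² / 82.6875 = 3.3678
  white-flowered: (81 − 64.3125)² / 64.3125 = 4.3300
χ² = 3.3678 + 4.3300 = 7.6978 ≈ 7.698

7.698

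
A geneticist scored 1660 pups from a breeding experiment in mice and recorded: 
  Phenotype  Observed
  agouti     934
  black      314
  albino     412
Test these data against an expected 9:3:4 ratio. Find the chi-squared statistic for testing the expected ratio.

Total ratio parts = 16. Expected numbers out of 1660:
  agouti: 1660 × 9/16 = 933.75
  black: 1660 × 3/16 = 311.25
  albino: 1660 × 4/16 = 415
χ² = Σ (O − E)² / E
  agouti: (934 − 933.75)² / 933.75 = 0.0001
  black: (314 − 311.25)² / 311.25 = 0.0243
  albino: (412 − 415)² / 415 = 0.0217
χ² = 0.0001 + 0.0243 + 0.0217 = 0.0461 ≈ 0.046

0.046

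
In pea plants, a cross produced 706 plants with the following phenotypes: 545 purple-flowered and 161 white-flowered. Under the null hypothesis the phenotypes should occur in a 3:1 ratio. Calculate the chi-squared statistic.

Under the 3:1 hypothesis (Σ ratio = 4, N = 706):
  purple-flowered: 706 × 3/4 = 529.5
  white-flowered: 706 × 1/4 = 176.5
χ² = Σ (O − E)² / E
  purple-flowered: (545 − 529.5)² / 529.5 = 0.4537
  white-flowered: (161 − 176.5)² / 176.5 = 1.3612
χ² = 0.4537 + 1.3612 = 1.8149 ≈ 1.815

1.815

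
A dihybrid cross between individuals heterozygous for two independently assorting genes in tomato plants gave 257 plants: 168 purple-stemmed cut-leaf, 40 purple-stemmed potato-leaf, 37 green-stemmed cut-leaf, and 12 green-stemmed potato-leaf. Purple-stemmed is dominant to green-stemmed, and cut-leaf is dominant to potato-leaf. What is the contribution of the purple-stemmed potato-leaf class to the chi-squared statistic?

1.391

A dihybrid F₂ with independent assortment and complete dominance at both loci gives a 9:3:3:1 phenotypic ratio.
Under the 9:3:3:1 hypothesis (Σ ratio = 16, N = 257):
  purple-stemmed cut-leaf: 257 × 9/16 = 144.5625
  purple-stemmed potato-leaf: 257 × 3/16 = 48.1875
  green-stemmed cut-leaf: 257 × 3/16 = 48.1875
  green-stemmed potato-leaf: 257 × 1/16 = 16.0625
Contribution of purple-stemmed potato-leaf: (40 − 48.1875)² / 48.1875 = 1.3911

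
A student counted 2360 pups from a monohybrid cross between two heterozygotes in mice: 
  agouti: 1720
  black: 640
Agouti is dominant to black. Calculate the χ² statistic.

5.650

For a monohybrid cross between heterozygotes with complete dominance, the expected phenotypic ratio is 3:1.
Total ratio parts = 4. Expected numbers out of 2360:
  agouti: 2360 × 3/4 = 1770
  black: 2360 × 1/4 = 590
χ² = Σ (O − E)² / E
  agouti: (1720 − 1770)² / 1770 = 1.4124
  black: (640 − 590)² / 590 = 4.2373
χ² = 1.4124 + 4.2373 = 5.6497 ≈ 5.650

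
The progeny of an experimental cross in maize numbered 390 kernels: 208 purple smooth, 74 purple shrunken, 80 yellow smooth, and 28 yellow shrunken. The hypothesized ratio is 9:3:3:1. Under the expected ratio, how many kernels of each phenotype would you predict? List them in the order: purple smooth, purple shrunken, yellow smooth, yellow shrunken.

219.375, 73.125, 73.125, 24.375

The 9:3:3:1 ratio has 16 parts, so with N = 390 the expected counts are:
  purple smooth: 390 × 9/16 = 219.375
  purple shrunken: 390 × 3/16 = 73.125
  yellow smooth: 390 × 3/16 = 73.125
  yellow shrunken: 390 × 1/16 = 24.375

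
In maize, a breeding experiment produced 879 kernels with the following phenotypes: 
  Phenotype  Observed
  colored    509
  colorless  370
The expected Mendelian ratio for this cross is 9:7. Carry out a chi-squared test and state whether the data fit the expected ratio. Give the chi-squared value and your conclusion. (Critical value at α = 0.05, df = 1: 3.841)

0.980; consistent

Under the 9:7 hypothesis (Σ ratio = 16, N = 879):
  colored: 879 × 9/16 = 494.4375
  colorless: 879 × 7/16 = 384.5625
χ² = Σ (O − E)² / E
  colored: (509 − 494.4375)² / 494.4375 = 0.4289
  colorless: (370 − 384.5625)² / 384.5625 = 0.5514
χ² = 0.4289 + 0.5514 = 0.9803 ≈ 0.980
Degrees of freedom = 2 − 1 = 1; critical value at α = 0.05 is 3.841.
Since 0.980 < 3.841, we fail to reject the null hypothesis — the data are consistent with the 9:7 ratio.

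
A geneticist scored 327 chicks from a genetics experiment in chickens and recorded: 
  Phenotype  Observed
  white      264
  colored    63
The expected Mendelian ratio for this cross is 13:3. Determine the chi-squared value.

The 13:3 ratio has 16 parts, so with N = 327 the expected counts are:
  white: 327 × 13/16 = 265.6875
  colored: 327 × 3/16 = 61.3125
χ² = Σ (O − E)² / E
  white: (264 − 265.6875)² / 265.6875 = 0.0107
  colored: (63 − 61.3125)² / 61.3125 = 0.0464
χ² = 0.0107 + 0.0464 = 0.0571 ≈ 0.057

0.057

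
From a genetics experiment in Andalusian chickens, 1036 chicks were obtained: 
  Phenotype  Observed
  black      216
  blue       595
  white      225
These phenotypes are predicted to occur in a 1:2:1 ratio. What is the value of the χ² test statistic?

23.048

Total ratio parts = 4. Expected numbers out of 1036:
  black: 1036 × 1/4 = 259
  blue: 1036 × 2/4 = 518
  white: 1036 × 1/4 = 259
χ² = Σ (O − E)² / E
  black: (216 − 259)² / 259 = 7.1390
  blue: (595 − 518)² / 518 = 11.4459
  white: (225 − 259)² / 259 = 4.4633
χ² = 7.1390 + 11.4459 + 4.4633 = 23.0482 ≈ 23.048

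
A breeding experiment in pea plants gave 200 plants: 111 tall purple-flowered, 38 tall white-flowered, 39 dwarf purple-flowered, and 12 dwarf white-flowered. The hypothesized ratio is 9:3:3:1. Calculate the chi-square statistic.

0.107

Under the 9:3:3:1 hypothesis (Σ ratio = 16, N = 200):
  tall purple-flowered: 200 × 9/16 = 112.5
  tall white-flowered: 200 × 3/16 = 37.5
  dwarf purple-flowered: 200 × 3/16 = 37.5
  dwarf white-flowered: 200 × 1/16 = 12.5
χ² = Σ (O − E)² / E
  tall purple-flowered: (111 − 112.5)² / 112.5 = 0.0200
  tall white-flowered: (38 − 37.5)² / 37.5 = 0.0067
  dwarf purple-flowered: (39 − 37.5)² / 37.5 = 0.0600
  dwarf white-flowered: (12 − 12.5)² / 12.5 = 0.0200
χ² = 0.0200 + 0.0067 + 0.0600 + 0.0200 = 0.1067 ≈ 0.107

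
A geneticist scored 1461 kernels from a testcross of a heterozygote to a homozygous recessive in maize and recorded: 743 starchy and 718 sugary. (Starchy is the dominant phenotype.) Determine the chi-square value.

0.428

A testcross of a heterozygote (Aa × aa) gives a 1:1 phenotypic ratio.
The 1:1 ratio has 2 parts, so with N = 1461 the expected counts are:
  starchy: 1461 × 1/2 = 730.5
  sugary: 1461 × 1/2 = 730.5
χ² = Σ (O − E)² / E
  starchy: (743 − 730.5)² / 730.5 = 0.2139
  sugary: (718 − 730.5)² / 730.5 = 0.2139
χ² = 0.2139 + 0.2139 = 0.4278 ≈ 0.428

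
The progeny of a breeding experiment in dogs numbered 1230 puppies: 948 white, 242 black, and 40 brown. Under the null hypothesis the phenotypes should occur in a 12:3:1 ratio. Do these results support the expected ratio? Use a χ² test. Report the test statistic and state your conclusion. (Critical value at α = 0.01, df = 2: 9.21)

Expected counts for N = 1230 under a 12:3:1 ratio (total parts = 16):
  white: 1230 × 12/16 = 922.5
  black: 1230 × 3/16 = 230.625
  brown: 1230 × 1/16 = 76.875
χ² = Σ (O − E)² / E
  white: (948 − 922.5)² / 922.5 = 0.7049
  black: (242 − 230.625)² / 230.625 = 0.5610
  brown: (40 − 76.875)² / 76.875 = 17.6880
χ² = 0.7049 + 0.5610 + 17.6880 = 18.9539 ≈ 18.954
Degrees of freedom = 3 − 1 = 2; critical value at α = 0.01 is 9.21.
Since 18.954 > 9.21, we reject the null hypothesis — the data do not fit the 12:3:1 ratio.

18.954; not consistent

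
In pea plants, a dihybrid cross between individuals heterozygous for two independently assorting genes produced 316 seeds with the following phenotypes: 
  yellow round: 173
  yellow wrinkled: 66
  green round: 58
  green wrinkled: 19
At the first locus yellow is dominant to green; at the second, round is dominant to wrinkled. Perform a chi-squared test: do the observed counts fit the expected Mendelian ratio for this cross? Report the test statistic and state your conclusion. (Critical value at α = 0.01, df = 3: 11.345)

0.951; consistent

A dihybrid F₂ with independent assortment and complete dominance at both loci gives a 9:3:3:1 phenotypic ratio.
Expected counts for N = 316 under a 9:3:3:1 ratio (total parts = 16):
  yellow round: 316 × 9/16 = 177.75
  yellow wrinkled: 316 × 3/16 = 59.25
  green round: 316 × 3/16 = 59.25
  green wrinkled: 316 × 1/16 = 19.75
χ² = Σ (O − E)² / E
  yellow round: (173 − 177.75)² / 177.75 = 0.1269
  yellow wrinkled: (66 − 59.25)² / 59.25 = 0.7690
  green round: (58 − 59.25)² / 59.25 = 0.0264
  green wrinkled: (19 − 19.75)² / 19.75 = 0.0285
χ² = 0.1269 + 0.7690 + 0.0264 + 0.0285 = 0.9508 ≈ 0.951
Degrees of freedom = 4 − 1 = 3; critical value at α = 0.01 is 11.345.
Since 0.951 < 11.345, we fail to reject the null hypothesis — the data are consistent with the 9:3:3:1 ratio.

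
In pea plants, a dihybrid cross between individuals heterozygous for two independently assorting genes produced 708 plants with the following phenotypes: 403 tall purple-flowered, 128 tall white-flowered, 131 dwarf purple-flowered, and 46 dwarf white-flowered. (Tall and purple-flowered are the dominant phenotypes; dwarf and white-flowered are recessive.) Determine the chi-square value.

0.319

A dihybrid F₂ with independent assortment and complete dominance at both loci gives a 9:3:3:1 phenotypic ratio.
The 9:3:3:1 ratio has 16 parts, so with N = 708 the expected counts are:
  tall purple-flowered: 708 × 9/16 = 398.25
  tall white-flowered: 708 × 3/16 = 132.75
  dwarf purple-flowered: 708 × 3/16 = 132.75
  dwarf white-flowered: 708 × 1/16 = 44.25
χ² = Σ (O − E)² / E
  tall purple-flowered: (403 − 398.25)² / 398.25 = 0.0567
  tall white-flowered: (128 − 132.75)² / 132.75 = 0.1700
  dwarf purple-flowered: (131 − 132.75)² / 132.75 = 0.0231
  dwarf white-flowered: (46 − 44.25)² / 44.25 = 0.0692
χ² = 0.0567 + 0.1700 + 0.0231 + 0.0692 = 0.319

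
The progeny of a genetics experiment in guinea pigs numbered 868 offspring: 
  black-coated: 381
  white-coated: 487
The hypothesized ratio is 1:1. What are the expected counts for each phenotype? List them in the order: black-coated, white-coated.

434, 434

The 1:1 ratio has 2 parts, so with N = 868 the expected counts are:
  black-coated: 868 × 1/2 = 434
  white-coated: 868 × 1/2 = 434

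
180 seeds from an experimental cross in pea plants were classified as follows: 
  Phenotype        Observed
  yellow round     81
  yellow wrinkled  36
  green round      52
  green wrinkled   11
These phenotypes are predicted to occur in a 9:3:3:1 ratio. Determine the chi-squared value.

Expected counts for N = 180 under a 9:3:3:1 ratio (total parts = 16):
  yellow round: 180 × 9/16 = 101.25
  yellow wrinkled: 180 × 3/16 = 33.75
  green round: 180 × 3/16 = 33.75
  green wrinkled: 180 × 1/16 = 11.25
χ² = Σ (O − E)² / E
  yellow round: (81 − 101.25)² / 101.25 = 4.0500
  yellow wrinkled: (36 − 33.75)² / 33.75 = 0.1500
  green round: (52 − 33.75)² / 33.75 = 9.8685
  green wrinkled: (11 − 11.25)² / 11.25 = 0.0056
χ² = 4.0500 + 0.1500 + 9.8685 + 0.0056 = 14.0741 ≈ 14.074

14.074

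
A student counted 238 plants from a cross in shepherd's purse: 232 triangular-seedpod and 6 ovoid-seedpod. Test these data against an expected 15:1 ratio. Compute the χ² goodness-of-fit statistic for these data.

5.648

The 15:1 ratio has 16 parts, so with N = 238 the expected counts are:
  triangular-seedpod: 238 × 15/16 = 223.125
  ovoid-seedpod: 238 × 1/16 = 14.875
χ² = Σ (O − E)² / E
  triangular-seedpod: (232 − 223.125)² / 223.125 = 0.3530
  ovoid-seedpod: (6 − 14.875)² / 14.875 = 5.2952
χ² = 0.3530 + 5.2952 = 5.6482 ≈ 5.648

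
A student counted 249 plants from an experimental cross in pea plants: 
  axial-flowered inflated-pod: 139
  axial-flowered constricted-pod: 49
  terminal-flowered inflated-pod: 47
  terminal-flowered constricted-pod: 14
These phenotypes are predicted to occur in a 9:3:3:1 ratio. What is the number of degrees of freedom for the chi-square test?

A goodness-of-fit test with 4 phenotype classes has df = 4 − 1 = 3.

3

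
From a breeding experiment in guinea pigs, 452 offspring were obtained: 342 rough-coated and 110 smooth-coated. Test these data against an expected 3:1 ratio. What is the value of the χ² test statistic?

The 3:1 ratio has 4 parts, so with N = 452 the expected counts are:
  rough-coated: 452 × 3/4 = 339
  smooth-coated: 452 × 1/4 = 113
χ² = Σ (O − E)² / E
  rough-coated: (342 − 339)² / 339 = 0.0265
  smooth-coated: (110 − 113)² / 113 = 0.0796
χ² = 0.0265 + 0.0796 = 0.1061 ≈ 0.106

0.106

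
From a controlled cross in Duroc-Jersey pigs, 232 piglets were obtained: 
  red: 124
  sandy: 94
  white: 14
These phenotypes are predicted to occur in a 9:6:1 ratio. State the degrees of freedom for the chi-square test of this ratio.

A goodness-of-fit test with 3 phenotype classes has df = 3 − 1 = 2.

2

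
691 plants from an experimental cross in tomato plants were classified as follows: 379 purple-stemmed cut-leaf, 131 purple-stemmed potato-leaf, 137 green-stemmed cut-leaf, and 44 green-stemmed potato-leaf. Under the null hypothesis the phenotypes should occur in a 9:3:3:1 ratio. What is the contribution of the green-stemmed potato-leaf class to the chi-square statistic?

Expected counts for N = 691 under a 9:3:3:1 ratio (total parts = 16):
  purple-stemmed cut-leaf: 691 × 9/16 = 388.6875
  purple-stemmed potato-leaf: 691 × 3/16 = 129.5625
  green-stemmed cut-leaf: 691 × 3/16 = 129.5625
  green-stemmed potato-leaf: 691 × 1/16 = 43.1875
Contribution of green-stemmed potato-leaf: (44 − 43.1875)² / 43.1875 = 0.0153

0.015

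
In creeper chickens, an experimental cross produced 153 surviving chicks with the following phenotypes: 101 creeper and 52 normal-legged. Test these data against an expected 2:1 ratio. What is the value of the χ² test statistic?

The 2:1 ratio has 3 parts, so with N = 153 the expected counts are:
  creeper: 153 × 2/3 = 102
  normal-legged: 153 × 1/3 = 51
χ² = Σ (O − E)² / E
  creeper: (101 − 102)² / 102 = 0.0098
  normal-legged: (52 − 51)² / 51 = 0.0196
χ² = 0.0098 + 0.0196 = 0.0294 ≈ 0.029

0.029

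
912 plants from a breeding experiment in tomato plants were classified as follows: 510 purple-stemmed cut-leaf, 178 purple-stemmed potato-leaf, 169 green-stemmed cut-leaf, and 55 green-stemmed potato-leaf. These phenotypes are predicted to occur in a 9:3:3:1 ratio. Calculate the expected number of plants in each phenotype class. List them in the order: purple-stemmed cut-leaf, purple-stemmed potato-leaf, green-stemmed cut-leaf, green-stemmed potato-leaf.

513, 171, 171, 57

Total ratio parts = 16. Expected numbers out of 912:
  purple-stemmed cut-leaf: 912 × 9/16 = 513
  purple-stemmed potato-leaf: 912 × 3/16 = 171
  green-stemmed cut-leaf: 912 × 3/16 = 171
  green-stemmed potato-leaf: 912 × 1/16 = 57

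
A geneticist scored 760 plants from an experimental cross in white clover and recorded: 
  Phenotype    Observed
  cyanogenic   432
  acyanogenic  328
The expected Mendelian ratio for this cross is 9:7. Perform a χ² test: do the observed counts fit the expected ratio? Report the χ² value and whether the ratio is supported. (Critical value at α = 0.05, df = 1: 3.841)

0.108; consistent

Total ratio parts = 16. Expected numbers out of 760:
  cyanogenic: 760 × 9/16 = 427.5
  acyanogenic: 760 × 7/16 = 332.5
χ² = Σ (O − E)² / E
  cyanogenic: (432 − 427.5)² / 427.5 = 0.0474
  acyanogenic: (328 − 332.5)² / 332.5 = 0.0609
χ² = 0.0474 + 0.0609 = 0.1083 ≈ 0.108
Degrees of freedom = 2 − 1 = 1; critical value at α = 0.05 is 3.841.
Since 0.108 < 3.841, we fail to reject the null hypothesis — the data are consistent with the 9:7 ratio.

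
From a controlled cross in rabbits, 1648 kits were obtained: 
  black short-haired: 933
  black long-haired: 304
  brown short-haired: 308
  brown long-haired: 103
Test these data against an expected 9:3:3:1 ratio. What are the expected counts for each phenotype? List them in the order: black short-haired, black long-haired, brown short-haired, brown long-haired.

927, 309, 309, 103

Under the 9:3:3:1 hypothesis (Σ ratio = 16, N = 1648):
  black short-haired: 1648 × 9/16 = 927
  black long-haired: 1648 × 3/16 = 309
  brown short-haired: 1648 × 3/16 = 309
  brown long-haired: 1648 × 1/16 = 103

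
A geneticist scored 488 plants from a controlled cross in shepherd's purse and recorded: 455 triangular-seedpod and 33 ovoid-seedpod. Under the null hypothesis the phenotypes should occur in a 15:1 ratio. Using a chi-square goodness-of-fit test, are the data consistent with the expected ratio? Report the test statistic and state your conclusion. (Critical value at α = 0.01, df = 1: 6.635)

0.219; consistent

Total ratio parts = 16. Expected numbers out of 488:
  triangular-seedpod: 488 × 15/16 = 457.5
  ovoid-seedpod: 488 × 1/16 = 30.5
χ² = Σ (O − E)² / E
  triangular-seedpod: (455 − 457.5)² / 457.5 = 0.0137
  ovoid-seedpod: (33 − 30.5)² / 30.5 = 0.2049
χ² = 0.0137 + 0.2049 = 0.2186 ≈ 0.219
Degrees of freedom = 2 − 1 = 1; critical value at α = 0.01 is 6.635.
Since 0.219 < 6.635, we fail to reject the null hypothesis — the data are consistent with the 15:1 ratio.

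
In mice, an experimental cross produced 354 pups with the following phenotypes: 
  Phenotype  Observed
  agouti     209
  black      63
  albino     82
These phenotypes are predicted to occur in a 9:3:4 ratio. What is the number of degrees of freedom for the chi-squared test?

2

A goodness-of-fit test with 3 phenotype classes has df = 3 − 1 = 2.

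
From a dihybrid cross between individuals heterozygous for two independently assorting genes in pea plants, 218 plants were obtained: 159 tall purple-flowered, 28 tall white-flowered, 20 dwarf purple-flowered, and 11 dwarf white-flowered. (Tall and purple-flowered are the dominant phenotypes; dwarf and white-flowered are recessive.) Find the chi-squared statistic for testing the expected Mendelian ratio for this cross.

26.012

A dihybrid F₂ with independent assortment and complete dominance at both loci gives a 9:3:3:1 phenotypic ratio.
Total ratio parts = 16. Expected numbers out of 218:
  tall purple-flowered: 218 × 9/16 = 122.625
  tall white-flowered: 218 × 3/16 = 40.875
  dwarf purple-flowered: 218 × 3/16 = 40.875
  dwarf white-flowered: 218 × 1/16 = 13.625
χ² = Σ (O − E)² / E
  tall purple-flowered: (159 − 122.625)² / 122.625 = 10.7901
  tall white-flowered: (28 − 40.875)² / 40.875 = 4.0554
  dwarf purple-flowered: (20 − 40.875)² / 40.875 = 10.6609
  dwarf white-flowered: (11 − 13.625)² / 13.625 = 0.5057
χ² = 10.7901 + 4.0554 + 10.6609 + 0.5057 = 26.0121 ≈ 26.012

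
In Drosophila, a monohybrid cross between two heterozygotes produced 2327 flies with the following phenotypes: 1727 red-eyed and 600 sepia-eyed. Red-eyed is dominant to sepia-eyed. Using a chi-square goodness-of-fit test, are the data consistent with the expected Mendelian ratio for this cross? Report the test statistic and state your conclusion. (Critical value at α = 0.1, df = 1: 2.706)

0.763; consistent

For a monohybrid cross between heterozygotes with complete dominance, the expected phenotypic ratio is 3:1.
Total ratio parts = 4. Expected numbers out of 2327:
  red-eyed: 2327 × 3/4 = 1745.25
  sepia-eyed: 2327 × 1/4 = 581.75
χ² = Σ (O − E)² / E
  red-eyed: (1727 − 1745.25)² / 1745.25 = 0.1908
  sepia-eyed: (600 − 581.75)² / 581.75 = 0.5725
χ² = 0.1908 + 0.5725 = 0.7633 ≈ 0.763
Degrees of freedom = 2 − 1 = 1; critical value at α = 0.1 is 2.706.
Since 0.763 < 2.706, we fail to reject the null hypothesis — the data are consistent with the 3:1 ratio.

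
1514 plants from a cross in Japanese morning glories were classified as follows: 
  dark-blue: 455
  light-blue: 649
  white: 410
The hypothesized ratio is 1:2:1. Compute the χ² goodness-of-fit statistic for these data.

Total ratio parts = 4. Expected numbers out of 1514:
  dark-blue: 1514 × 1/4 = 378.5
  light-blue: 1514 × 2/4 = 757
  white: 1514 × 1/4 = 378.5
χ² = Σ (O − E)² / E
  dark-blue: (455 − 378.5)² / 378.5 = 15.4617
  light-blue: (649 − 757)² / 757 = 15.4082
  white: (410 − 378.5)² / 378.5 = 2.6215
χ² = 15.4617 + 15.4082 + 2.6215 = 33.4914 ≈ 33.491

33.491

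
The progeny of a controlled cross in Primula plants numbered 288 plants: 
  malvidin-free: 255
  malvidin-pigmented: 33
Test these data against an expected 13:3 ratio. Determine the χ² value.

10.051

Total ratio parts = 16. Expected numbers out of 288:
  malvidin-free: 288 × 13/16 = 234
  malvidin-pigmented: 288 × 3/16 = 54
χ² = Σ (O − E)² / E
  malvidin-free: (255 − 234)² / 234 = 1.8846
  malvidin-pigmented: (33 − 54)² / 54 = 8.1667
χ² = 1.8846 + 8.1667 = 10.0513 ≈ 10.051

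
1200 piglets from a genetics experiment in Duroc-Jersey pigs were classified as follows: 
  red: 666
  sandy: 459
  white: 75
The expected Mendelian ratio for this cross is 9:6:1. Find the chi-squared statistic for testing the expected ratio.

Total ratio parts = 16. Expected numbers out of 1200:
  red: 1200 × 9/16 = 675
  sandy: 1200 × 6/16 = 450
  white: 1200 × 1/16 = 75
χ² = Σ (O − E)² / E
  red: (666 − 675)² / 675 = 0.1200
  sandy: (459 − 450)² / 450 = 0.1800
  white: (75 − 75)² / 75 = 0.0000
χ² = 0.1200 + 0.1800 + 0.0000 = 0.300

0.300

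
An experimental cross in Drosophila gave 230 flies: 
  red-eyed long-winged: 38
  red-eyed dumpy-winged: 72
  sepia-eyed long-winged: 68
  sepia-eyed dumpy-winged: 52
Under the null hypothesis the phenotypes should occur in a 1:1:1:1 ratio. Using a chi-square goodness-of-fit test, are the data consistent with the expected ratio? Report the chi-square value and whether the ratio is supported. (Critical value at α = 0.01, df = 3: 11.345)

12.713; not consistent

Expected counts for N = 230 under a 1:1:1:1 ratio (total parts = 4):
  red-eyed long-winged: 230 × 1/4 = 57.5
  red-eyed dumpy-winged: 230 × 1/4 = 57.5
  sepia-eyed long-winged: 230 × 1/4 = 57.5
  sepia-eyed dumpy-winged: 230 × 1/4 = 57.5
χ² = Σ (O − E)² / E
  red-eyed long-winged: (38 − 57.5)² / 57.5 = 6.6130
  red-eyed dumpy-winged: (72 − 57.5)² / 57.5 = 3.6565
  sepia-eyed long-winged: (68 − 57.5)² / 57.5 = 1.9174
  sepia-eyed dumpy-winged: (52 − 57.5)² / 57.5 = 0.5261
χ² = 6.6130 + 3.6565 + 1.9174 + 0.5261 = 12.713
Degrees of freedom = 4 − 1 = 3; critical value at α = 0.01 is 11.345.
Since 12.713 > 11.345, we reject the null hypothesis — the data do not fit the 1:1:1:1 ratio.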